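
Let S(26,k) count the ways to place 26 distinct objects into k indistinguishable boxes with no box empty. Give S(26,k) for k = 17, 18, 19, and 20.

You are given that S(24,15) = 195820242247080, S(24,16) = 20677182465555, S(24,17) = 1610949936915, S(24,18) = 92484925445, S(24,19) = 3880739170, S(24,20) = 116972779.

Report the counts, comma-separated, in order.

1343731795378830, 107025546101760, 6433839018750, 290622864675

[25] T[25,16]:16*20677182465555+195820242247080=526655161695960 · T[25,17]:17*1610949936915+20677182465555=48063331393110 · T[25,18]:18*92484925445+1610949936915=3275678594925 · T[25,19]:19*3880739170+92484925445=166218969675 · T[25,20]:20*116972779+3880739170=6220194750
[26] T[26,17]:17*48063331393110+526655161695960=1343731795378830 · T[26,18]:18*3275678594925+48063331393110=107025546101760 · T[26,19]:19*166218969675+3275678594925=6433839018750 · T[26,20]:20*6220194750+166218969675=290622864675
Read S(26,17) = 1343731795378830, S(26,18) = 107025546101760, S(26,19) = 6433839018750, S(26,20) = 290622864675.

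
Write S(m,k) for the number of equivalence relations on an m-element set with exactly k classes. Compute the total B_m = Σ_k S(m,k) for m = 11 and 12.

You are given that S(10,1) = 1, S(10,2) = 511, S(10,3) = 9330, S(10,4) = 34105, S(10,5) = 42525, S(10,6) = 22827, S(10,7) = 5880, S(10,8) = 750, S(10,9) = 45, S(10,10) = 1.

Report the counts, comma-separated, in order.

@11  (11,1):1·1+0→1, (11,2):511·2+1→1023, (11,3):9330·3+511→28501, (11,4):34105·4+9330→145750, (11,5):42525·5+34105→246730, (11,6):22827·6+42525→179487, (11,7):5880·7+22827→63987, (11,8):750·8+5880→11880, (11,9):45·9+750→1155, (11,10):1·10+45→55, (11,11):0·11+1→1
@12  (12,1):1·1+0→1, (12,2):1023·2+1→2047, (12,3):28501·3+1023→86526, (12,4):145750·4+28501→611501, (12,5):246730·5+145750→1379400, (12,6):179487·6+246730→1323652, (12,7):63987·7+179487→627396, (12,8):11880·8+63987→159027, (12,9):1155·9+11880→22275, (12,10):55·10+1155→1705, (12,11):1·11+55→66, (12,12):0·12+1→1
B_11 = ΣS(11,k) = 1+1023+28501+145750+246730+179487+63987+11880+1155+55+1 = 678570
B_12 = ΣS(12,k) = 1+2047+86526+611501+1379400+1323652+627396+159027+22275+1705+66+1 = 4213597

678570, 4213597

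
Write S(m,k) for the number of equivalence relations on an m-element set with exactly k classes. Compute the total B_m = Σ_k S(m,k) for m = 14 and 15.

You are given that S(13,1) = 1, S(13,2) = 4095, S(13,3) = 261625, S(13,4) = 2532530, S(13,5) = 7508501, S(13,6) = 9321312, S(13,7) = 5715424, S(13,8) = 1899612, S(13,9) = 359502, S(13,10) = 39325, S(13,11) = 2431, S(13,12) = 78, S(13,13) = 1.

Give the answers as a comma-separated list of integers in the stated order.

row 14: T[14][1]=1·1+0=1  T[14][2]=2·4095+1=8191  T[14][3]=3·261625+4095=788970  T[14][4]=4·2532530+261625=10391745  T[14][5]=5·7508501+2532530=40075035  T[14][6]=6·9321312+7508501=63436373  T[14][7]=7·5715424+9321312=49329280  T[14][8]=8·1899612+5715424=20912320  T[14][9]=9·359502+1899612=5135130  T[14][10]=10·39325+359502=752752  T[14][11]=11·2431+39325=66066  T[14][12]=12·78+2431=3367  T[14][13]=13·1+78=91  T[14][14]=14·0+1=1
row 15: T[15][1]=1·1+0=1  T[15][2]=2·8191+1=16383  T[15][3]=3·788970+8191=2375101  T[15][4]=4·10391745+788970=42355950  T[15][5]=5·40075035+10391745=210766920  T[15][6]=6·63436373+40075035=420693273  T[15][7]=7·49329280+63436373=408741333  T[15][8]=8·20912320+49329280=216627840  T[15][9]=9·5135130+20912320=67128490  T[15][10]=10·752752+5135130=12662650  T[15][11]=11·66066+752752=1479478  T[15][12]=12·3367+66066=106470  T[15][13]=13·91+3367=4550  T[15][14]=14·1+91=105  T[15][15]=15·0+1=1
B_14 = ΣS(14,k) = 1+8191+788970+10391745+40075035+63436373+49329280+20912320+5135130+752752+66066+3367+91+1 = 190899322
B_15 = ΣS(15,k) = 1+16383+2375101+42355950+210766920+420693273+408741333+216627840+67128490+12662650+1479478+106470+4550+105+1 = 1382958545

190899322, 1382958545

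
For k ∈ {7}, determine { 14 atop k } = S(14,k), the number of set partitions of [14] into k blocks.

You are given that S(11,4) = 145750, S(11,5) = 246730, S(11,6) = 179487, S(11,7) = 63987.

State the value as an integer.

i=12: T(12,5)=145750+5·246730=1379400 | T(12,6)=246730+6·179487=1323652 | T(12,7)=179487+7·63987=627396
i=13: T(13,6)=1379400+6·1323652=9321312 | T(13,7)=1323652+7·627396=5715424
i=14: T(14,7)=9321312+7·5715424=49329280
Read S(14,7) = 49329280.

49329280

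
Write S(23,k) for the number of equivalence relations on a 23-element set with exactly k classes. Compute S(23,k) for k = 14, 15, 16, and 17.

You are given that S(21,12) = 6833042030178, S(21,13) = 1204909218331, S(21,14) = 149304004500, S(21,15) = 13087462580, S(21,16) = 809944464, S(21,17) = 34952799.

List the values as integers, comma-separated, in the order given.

[22] T[22,13]:13*1204909218331+6833042030178=22496861868481 · T[22,14]:14*149304004500+1204909218331=3295165281331 · T[22,15]:15*13087462580+149304004500=345615943200 · T[22,16]:16*809944464+13087462580=26046574004 · T[22,17]:17*34952799+809944464=1404142047
[23] T[23,14]:14*3295165281331+22496861868481=68629175807115 · T[23,15]:15*345615943200+3295165281331=8479404429331 · T[23,16]:16*26046574004+345615943200=762361127264 · T[23,17]:17*1404142047+26046574004=49916988803
Read S(23,14) = 68629175807115, S(23,15) = 8479404429331, S(23,16) = 762361127264, S(23,17) = 49916988803.

68629175807115, 8479404429331, 762361127264, 49916988803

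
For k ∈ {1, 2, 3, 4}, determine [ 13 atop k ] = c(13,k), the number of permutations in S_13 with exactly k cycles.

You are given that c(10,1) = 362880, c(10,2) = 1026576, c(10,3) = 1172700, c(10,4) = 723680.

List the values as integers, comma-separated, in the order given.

479001600, 1486442880, 1931559552, 1414014888

row 11: T[11][1]=10·362880+0=3628800  T[11][2]=10·1026576+362880=10628640  T[11][3]=10·1172700+1026576=12753576  T[11][4]=10·723680+1172700=8409500
row 12: T[12][1]=11·3628800+0=39916800  T[12][2]=11·10628640+3628800=120543840  T[12][3]=11·12753576+10628640=150917976  T[12][4]=11·8409500+12753576=105258076
row 13: T[13][1]=12·39916800+0=479001600  T[13][2]=12·120543840+39916800=1486442880  T[13][3]=12·150917976+120543840=1931559552  T[13][4]=12·105258076+150917976=1414014888
Read c(13,1) = 479001600, c(13,2) = 1486442880, c(13,3) = 1931559552, c(13,4) = 1414014888.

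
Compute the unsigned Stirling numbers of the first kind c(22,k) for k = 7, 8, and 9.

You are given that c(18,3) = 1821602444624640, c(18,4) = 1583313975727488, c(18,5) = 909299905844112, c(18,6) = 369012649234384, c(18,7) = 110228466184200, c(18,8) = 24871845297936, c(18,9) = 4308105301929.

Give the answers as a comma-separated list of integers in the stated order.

r19: T_19,4=18×1583313975727488+1821602444624640=30321254007719424; T_19,5=18×909299905844112+1583313975727488=17950712280921504; T_19,6=18×369012649234384+909299905844112=7551527592063024; T_19,7=18×110228466184200+369012649234384=2353125040549984; T_19,8=18×24871845297936+110228466184200=557921681547048; T_19,9=18×4308105301929+24871845297936=102417740732658
r20: T_20,5=19×17950712280921504+30321254007719424=371384787345228000; T_20,6=19×7551527592063024+17950712280921504=161429736530118960; T_20,7=19×2353125040549984+7551527592063024=52260903362512720; T_20,8=19×557921681547048+2353125040549984=12953636989943896; T_20,9=19×102417740732658+557921681547048=2503858755467550
r21: T_21,6=20×161429736530118960+371384787345228000=3599979517947607200; T_21,7=20×52260903362512720+161429736530118960=1206647803780373360; T_21,8=20×12953636989943896+52260903362512720=311333643161390640; T_21,9=20×2503858755467550+12953636989943896=63030812099294896
r22: T_22,7=21×1206647803780373360+3599979517947607200=28939583397335447760; T_22,8=21×311333643161390640+1206647803780373360=7744654310169576800; T_22,9=21×63030812099294896+311333643161390640=1634980697246583456
Read c(22,7) = 28939583397335447760, c(22,8) = 7744654310169576800, c(22,9) = 1634980697246583456.

28939583397335447760, 7744654310169576800, 1634980697246583456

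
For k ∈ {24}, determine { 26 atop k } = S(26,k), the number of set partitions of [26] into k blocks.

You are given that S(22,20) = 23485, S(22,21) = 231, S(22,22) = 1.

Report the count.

47450

[23] T[23,21]:21*231+23485=28336 · T[23,22]:22*1+231=253 · T[23,23]:23*0+1=1
[24] T[24,22]:22*253+28336=33902 · T[24,23]:23*1+253=276 · T[24,24]:24*0+1=1
[25] T[25,23]:23*276+33902=40250 · T[25,24]:24*1+276=300
[26] T[26,24]:24*300+40250=47450
Read S(26,24) = 47450.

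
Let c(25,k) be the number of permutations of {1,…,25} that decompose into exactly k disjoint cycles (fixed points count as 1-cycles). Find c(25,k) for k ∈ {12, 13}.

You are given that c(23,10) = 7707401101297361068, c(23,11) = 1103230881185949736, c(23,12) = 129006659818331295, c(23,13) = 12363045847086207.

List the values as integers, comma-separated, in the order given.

@24  (24,11):1103230881185949736·23+7707401101297361068→33081711368574204996, (24,12):129006659818331295·23+1103230881185949736→4070384057007569521, (24,13):12363045847086207·23+129006659818331295→413356714301314056
@25  (25,12):4070384057007569521·24+33081711368574204996→130770928736755873500, (25,13):413356714301314056·24+4070384057007569521→13990945200239106865
Read c(25,12) = 130770928736755873500, c(25,13) = 13990945200239106865.

130770928736755873500, 13990945200239106865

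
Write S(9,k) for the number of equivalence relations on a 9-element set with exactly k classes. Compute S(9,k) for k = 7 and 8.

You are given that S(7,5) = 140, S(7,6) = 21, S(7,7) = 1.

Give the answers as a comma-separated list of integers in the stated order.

[8] T[8,6]:6*21+140=266 · T[8,7]:7*1+21=28 · T[8,8]:8*0+1=1
[9] T[9,7]:7*28+266=462 · T[9,8]:8*1+28=36
Read S(9,7) = 462, S(9,8) = 36.

462, 36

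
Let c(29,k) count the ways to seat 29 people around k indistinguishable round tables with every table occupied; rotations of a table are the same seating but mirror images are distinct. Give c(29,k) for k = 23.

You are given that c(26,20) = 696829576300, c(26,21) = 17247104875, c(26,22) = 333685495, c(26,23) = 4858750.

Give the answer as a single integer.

2918785153245

i=27: T(27,21)=696829576300+26·17247104875=1145254303050 | T(27,22)=17247104875+26·333685495=25922927745 | T(27,23)=333685495+26·4858750=460012995
i=28: T(28,22)=1145254303050+27·25922927745=1845173352165 | T(28,23)=25922927745+27·460012995=38343278610
i=29: T(29,23)=1845173352165+28·38343278610=2918785153245
Read c(29,23) = 2918785153245.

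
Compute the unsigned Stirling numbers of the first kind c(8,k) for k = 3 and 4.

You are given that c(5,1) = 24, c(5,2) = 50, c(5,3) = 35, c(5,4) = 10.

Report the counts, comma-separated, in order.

@6  (6,1):24·5+0→120, (6,2):50·5+24→274, (6,3):35·5+50→225, (6,4):10·5+35→85
@7  (7,2):274·6+120→1764, (7,3):225·6+274→1624, (7,4):85·6+225→735
@8  (8,3):1624·7+1764→13132, (8,4):735·7+1624→6769
Read c(8,3) = 13132, c(8,4) = 6769.

13132, 6769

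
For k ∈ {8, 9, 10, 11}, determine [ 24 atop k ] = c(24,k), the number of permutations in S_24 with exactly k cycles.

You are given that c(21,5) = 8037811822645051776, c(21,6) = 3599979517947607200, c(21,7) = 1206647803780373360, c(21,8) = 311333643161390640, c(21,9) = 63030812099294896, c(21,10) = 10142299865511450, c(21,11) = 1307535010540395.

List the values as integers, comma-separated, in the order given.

5304713715525445812976, 1204749260161737632496, 220984454979433717396, 33081711368574204996

[22] T[22,6]:21*3599979517947607200+8037811822645051776=83637381699544802976 · T[22,7]:21*1206647803780373360+3599979517947607200=28939583397335447760 · T[22,8]:21*311333643161390640+1206647803780373360=7744654310169576800 · T[22,9]:21*63030812099294896+311333643161390640=1634980697246583456 · T[22,10]:21*10142299865511450+63030812099294896=276019109275035346 · T[22,11]:21*1307535010540395+10142299865511450=37600535086859745
[23] T[23,7]:22*28939583397335447760+83637381699544802976=720308216440924653696 · T[23,8]:22*7744654310169576800+28939583397335447760=199321978221066137360 · T[23,9]:22*1634980697246583456+7744654310169576800=43714229649594412832 · T[23,10]:22*276019109275035346+1634980697246583456=7707401101297361068 · T[23,11]:22*37600535086859745+276019109275035346=1103230881185949736
[24] T[24,8]:23*199321978221066137360+720308216440924653696=5304713715525445812976 · T[24,9]:23*43714229649594412832+199321978221066137360=1204749260161737632496 · T[24,10]:23*7707401101297361068+43714229649594412832=220984454979433717396 · T[24,11]:23*1103230881185949736+7707401101297361068=33081711368574204996
Read c(24,8) = 5304713715525445812976, c(24,9) = 1204749260161737632496, c(24,10) = 220984454979433717396, c(24,11) = 33081711368574204996.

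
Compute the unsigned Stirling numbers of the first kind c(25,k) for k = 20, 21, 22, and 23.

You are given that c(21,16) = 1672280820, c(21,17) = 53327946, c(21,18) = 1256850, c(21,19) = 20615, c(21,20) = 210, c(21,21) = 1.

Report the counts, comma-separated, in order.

11276842500, 238810495, 3795000, 42550

r22: T_22,17=21×53327946+1672280820=2792167686; T_22,18=21×1256850+53327946=79721796; T_22,19=21×20615+1256850=1689765; T_22,20=21×210+20615=25025; T_22,21=21×1+210=231; T_22,22=21×0+1=1
r23: T_23,18=22×79721796+2792167686=4546047198; T_23,19=22×1689765+79721796=116896626; T_23,20=22×25025+1689765=2240315; T_23,21=22×231+25025=30107; T_23,22=22×1+231=253; T_23,23=22×0+1=1
r24: T_24,19=23×116896626+4546047198=7234669596; T_24,20=23×2240315+116896626=168423871; T_24,21=23×30107+2240315=2932776; T_24,22=23×253+30107=35926; T_24,23=23×1+253=276
r25: T_25,20=24×168423871+7234669596=11276842500; T_25,21=24×2932776+168423871=238810495; T_25,22=24×35926+2932776=3795000; T_25,23=24×276+35926=42550
Read c(25,20) = 11276842500, c(25,21) = 238810495, c(25,22) = 3795000, c(25,23) = 42550.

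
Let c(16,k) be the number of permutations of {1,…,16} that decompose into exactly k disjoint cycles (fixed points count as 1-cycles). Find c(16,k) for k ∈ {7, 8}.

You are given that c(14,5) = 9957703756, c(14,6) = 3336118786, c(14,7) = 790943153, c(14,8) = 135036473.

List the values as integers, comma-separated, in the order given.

row 15: T[15][6]=14·3336118786+9957703756=56663366760  T[15][7]=14·790943153+3336118786=14409322928  T[15][8]=14·135036473+790943153=2681453775
row 16: T[16][7]=15·14409322928+56663366760=272803210680  T[16][8]=15·2681453775+14409322928=54631129553
Read c(16,7) = 272803210680, c(16,8) = 54631129553.

272803210680, 54631129553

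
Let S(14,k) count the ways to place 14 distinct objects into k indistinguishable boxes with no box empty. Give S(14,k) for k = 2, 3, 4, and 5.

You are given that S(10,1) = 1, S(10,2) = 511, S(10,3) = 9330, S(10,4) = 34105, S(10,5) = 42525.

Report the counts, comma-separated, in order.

r11: T_11,1=1×1+0=1; T_11,2=2×511+1=1023; T_11,3=3×9330+511=28501; T_11,4=4×34105+9330=145750; T_11,5=5×42525+34105=246730
r12: T_12,1=1×1+0=1; T_12,2=2×1023+1=2047; T_12,3=3×28501+1023=86526; T_12,4=4×145750+28501=611501; T_12,5=5×246730+145750=1379400
r13: T_13,1=1×1+0=1; T_13,2=2×2047+1=4095; T_13,3=3×86526+2047=261625; T_13,4=4×611501+86526=2532530; T_13,5=5×1379400+611501=7508501
r14: T_14,2=2×4095+1=8191; T_14,3=3×261625+4095=788970; T_14,4=4×2532530+261625=10391745; T_14,5=5×7508501+2532530=40075035
Read S(14,2) = 8191, S(14,3) = 788970, S(14,4) = 10391745, S(14,5) = 40075035.

8191, 788970, 10391745, 40075035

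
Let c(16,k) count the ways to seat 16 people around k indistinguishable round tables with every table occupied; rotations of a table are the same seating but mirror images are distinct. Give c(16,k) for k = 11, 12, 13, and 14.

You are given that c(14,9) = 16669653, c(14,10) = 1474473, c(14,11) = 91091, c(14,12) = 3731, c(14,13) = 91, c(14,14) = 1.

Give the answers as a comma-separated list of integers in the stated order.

78558480, 4899622, 218400, 6580

row 15: T[15][10]=14·1474473+16669653=37312275  T[15][11]=14·91091+1474473=2749747  T[15][12]=14·3731+91091=143325  T[15][13]=14·91+3731=5005  T[15][14]=14·1+91=105
row 16: T[16][11]=15·2749747+37312275=78558480  T[16][12]=15·143325+2749747=4899622  T[16][13]=15·5005+143325=218400  T[16][14]=15·105+5005=6580
Read c(16,11) = 78558480, c(16,12) = 4899622, c(16,13) = 218400, c(16,14) = 6580.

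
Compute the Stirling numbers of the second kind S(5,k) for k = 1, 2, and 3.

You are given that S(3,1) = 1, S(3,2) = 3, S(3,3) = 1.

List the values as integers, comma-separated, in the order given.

1, 15, 25

i=4: T(4,1)=0+1·1=1 | T(4,2)=1+2·3=7 | T(4,3)=3+3·1=6
i=5: T(5,1)=0+1·1=1 | T(5,2)=1+2·7=15 | T(5,3)=7+3·6=25
Read S(5,1) = 1, S(5,2) = 15, S(5,3) = 25.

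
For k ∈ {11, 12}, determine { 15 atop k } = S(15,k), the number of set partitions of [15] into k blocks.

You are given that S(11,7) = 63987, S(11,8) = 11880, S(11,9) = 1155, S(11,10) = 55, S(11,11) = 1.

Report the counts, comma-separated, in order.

row 12: T[12][8]=8·11880+63987=159027  T[12][9]=9·1155+11880=22275  T[12][10]=10·55+1155=1705  T[12][11]=11·1+55=66  T[12][12]=12·0+1=1
row 13: T[13][9]=9·22275+159027=359502  T[13][10]=10·1705+22275=39325  T[13][11]=11·66+1705=2431  T[13][12]=12·1+66=78
row 14: T[14][10]=10·39325+359502=752752  T[14][11]=11·2431+39325=66066  T[14][12]=12·78+2431=3367
row 15: T[15][11]=11·66066+752752=1479478  T[15][12]=12·3367+66066=106470
Read S(15,11) = 1479478, S(15,12) = 106470.

1479478, 106470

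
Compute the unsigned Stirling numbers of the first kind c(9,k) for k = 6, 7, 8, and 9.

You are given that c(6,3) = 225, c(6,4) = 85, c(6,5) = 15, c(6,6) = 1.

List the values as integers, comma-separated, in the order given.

r7: T_7,4=6×85+225=735; T_7,5=6×15+85=175; T_7,6=6×1+15=21; T_7,7=6×0+1=1
r8: T_8,5=7×175+735=1960; T_8,6=7×21+175=322; T_8,7=7×1+21=28; T_8,8=7×0+1=1
r9: T_9,6=8×322+1960=4536; T_9,7=8×28+322=546; T_9,8=8×1+28=36; T_9,9=8×0+1=1
Read c(9,6) = 4536, c(9,7) = 546, c(9,8) = 36, c(9,9) = 1.

4536, 546, 36, 1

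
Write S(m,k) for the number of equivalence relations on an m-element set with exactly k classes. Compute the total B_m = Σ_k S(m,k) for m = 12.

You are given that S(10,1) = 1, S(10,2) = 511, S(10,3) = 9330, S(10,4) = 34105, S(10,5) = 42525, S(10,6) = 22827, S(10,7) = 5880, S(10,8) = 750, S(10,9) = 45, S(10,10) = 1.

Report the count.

4213597

r11: T_11,1=1×1+0=1; T_11,2=2×511+1=1023; T_11,3=3×9330+511=28501; T_11,4=4×34105+9330=145750; T_11,5=5×42525+34105=246730; T_11,6=6×22827+42525=179487; T_11,7=7×5880+22827=63987; T_11,8=8×750+5880=11880; T_11,9=9×45+750=1155; T_11,10=10×1+45=55; T_11,11=11×0+1=1
r12: T_12,1=1×1+0=1; T_12,2=2×1023+1=2047; T_12,3=3×28501+1023=86526; T_12,4=4×145750+28501=611501; T_12,5=5×246730+145750=1379400; T_12,6=6×179487+246730=1323652; T_12,7=7×63987+179487=627396; T_12,8=8×11880+63987=159027; T_12,9=9×1155+11880=22275; T_12,10=10×55+1155=1705; T_12,11=11×1+55=66; T_12,12=12×0+1=1
B_12 = ΣS(12,k) = 1+2047+86526+611501+1379400+1323652+627396+159027+22275+1705+66+1 = 4213597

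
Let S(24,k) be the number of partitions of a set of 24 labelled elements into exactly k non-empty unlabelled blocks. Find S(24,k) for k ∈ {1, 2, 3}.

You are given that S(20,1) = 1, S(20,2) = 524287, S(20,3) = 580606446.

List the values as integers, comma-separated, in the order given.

1, 8388607, 47063200806

[21] T[21,1]:1*1+0=1 · T[21,2]:2*524287+1=1048575 · T[21,3]:3*580606446+524287=1742343625
[22] T[22,1]:1*1+0=1 · T[22,2]:2*1048575+1=2097151 · T[22,3]:3*1742343625+1048575=5228079450
[23] T[23,1]:1*1+0=1 · T[23,2]:2*2097151+1=4194303 · T[23,3]:3*5228079450+2097151=15686335501
[24] T[24,1]:1*1+0=1 · T[24,2]:2*4194303+1=8388607 · T[24,3]:3*15686335501+4194303=47063200806
Read S(24,1) = 1, S(24,2) = 8388607, S(24,3) = 47063200806.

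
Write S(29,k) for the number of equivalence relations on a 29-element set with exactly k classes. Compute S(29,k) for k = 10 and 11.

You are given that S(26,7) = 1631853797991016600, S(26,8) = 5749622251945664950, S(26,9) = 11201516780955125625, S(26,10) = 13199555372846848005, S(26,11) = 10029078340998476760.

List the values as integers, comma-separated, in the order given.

16392038075086211019625, 18059551225961878690915

r27: T_27,8=8×5749622251945664950+1631853797991016600=47628831813556336200; T_27,9=9×11201516780955125625+5749622251945664950=106563273280541795575; T_27,10=10×13199555372846848005+11201516780955125625=143197070509423605675; T_27,11=11×10029078340998476760+13199555372846848005=123519417123830092365
r28: T_28,9=9×106563273280541795575+47628831813556336200=1006698291338432496375; T_28,10=10×143197070509423605675+106563273280541795575=1538533978374777852325; T_28,11=11×123519417123830092365+143197070509423605675=1501910658871554621690
r29: T_29,10=10×1538533978374777852325+1006698291338432496375=16392038075086211019625; T_29,11=11×1501910658871554621690+1538533978374777852325=18059551225961878690915
Read S(29,10) = 16392038075086211019625, S(29,11) = 18059551225961878690915.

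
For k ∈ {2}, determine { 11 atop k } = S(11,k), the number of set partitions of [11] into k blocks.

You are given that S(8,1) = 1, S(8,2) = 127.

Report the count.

r9: T_9,1=1×1+0=1; T_9,2=2×127+1=255
r10: T_10,1=1×1+0=1; T_10,2=2×255+1=511
r11: T_11,2=2×511+1=1023
Read S(11,2) = 1023.

1023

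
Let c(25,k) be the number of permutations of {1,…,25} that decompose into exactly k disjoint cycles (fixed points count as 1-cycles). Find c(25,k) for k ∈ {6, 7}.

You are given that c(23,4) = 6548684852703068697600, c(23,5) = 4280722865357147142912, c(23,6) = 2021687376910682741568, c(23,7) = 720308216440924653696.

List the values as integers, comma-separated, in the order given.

1323714091579185857760000, 496910165055549644836800

r24: T_24,5=23×4280722865357147142912+6548684852703068697600=105005310755917452984576; T_24,6=23×2021687376910682741568+4280722865357147142912=50779532534302850198976; T_24,7=23×720308216440924653696+2021687376910682741568=18588776355051949776576
r25: T_25,6=24×50779532534302850198976+105005310755917452984576=1323714091579185857760000; T_25,7=24×18588776355051949776576+50779532534302850198976=496910165055549644836800
Read c(25,6) = 1323714091579185857760000, c(25,7) = 496910165055549644836800.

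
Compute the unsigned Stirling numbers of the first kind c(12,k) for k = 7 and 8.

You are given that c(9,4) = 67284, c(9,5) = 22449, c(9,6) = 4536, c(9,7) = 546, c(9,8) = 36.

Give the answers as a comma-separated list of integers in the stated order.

r10: T_10,5=9×22449+67284=269325; T_10,6=9×4536+22449=63273; T_10,7=9×546+4536=9450; T_10,8=9×36+546=870
r11: T_11,6=10×63273+269325=902055; T_11,7=10×9450+63273=157773; T_11,8=10×870+9450=18150
r12: T_12,7=11×157773+902055=2637558; T_12,8=11×18150+157773=357423
Read c(12,7) = 2637558, c(12,8) = 357423.

2637558, 357423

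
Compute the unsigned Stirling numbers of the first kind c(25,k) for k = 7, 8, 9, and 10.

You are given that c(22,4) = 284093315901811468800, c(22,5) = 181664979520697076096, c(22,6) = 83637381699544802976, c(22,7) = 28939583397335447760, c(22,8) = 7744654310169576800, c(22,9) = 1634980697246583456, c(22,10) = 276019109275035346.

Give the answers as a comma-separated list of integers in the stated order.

[23] T[23,5]:22*181664979520697076096+284093315901811468800=4280722865357147142912 · T[23,6]:22*83637381699544802976+181664979520697076096=2021687376910682741568 · T[23,7]:22*28939583397335447760+83637381699544802976=720308216440924653696 · T[23,8]:22*7744654310169576800+28939583397335447760=199321978221066137360 · T[23,9]:22*1634980697246583456+7744654310169576800=43714229649594412832 · T[23,10]:22*276019109275035346+1634980697246583456=7707401101297361068
[24] T[24,6]:23*2021687376910682741568+4280722865357147142912=50779532534302850198976 · T[24,7]:23*720308216440924653696+2021687376910682741568=18588776355051949776576 · T[24,8]:23*199321978221066137360+720308216440924653696=5304713715525445812976 · T[24,9]:23*43714229649594412832+199321978221066137360=1204749260161737632496 · T[24,10]:23*7707401101297361068+43714229649594412832=220984454979433717396
[25] T[25,7]:24*18588776355051949776576+50779532534302850198976=496910165055549644836800 · T[25,8]:24*5304713715525445812976+18588776355051949776576=145901905527662649288000 · T[25,9]:24*1204749260161737632496+5304713715525445812976=34218695959407148992880 · T[25,10]:24*220984454979433717396+1204749260161737632496=6508376179668146850000
Read c(25,7) = 496910165055549644836800, c(25,8) = 145901905527662649288000, c(25,9) = 34218695959407148992880, c(25,10) = 6508376179668146850000.

496910165055549644836800, 145901905527662649288000, 34218695959407148992880, 6508376179668146850000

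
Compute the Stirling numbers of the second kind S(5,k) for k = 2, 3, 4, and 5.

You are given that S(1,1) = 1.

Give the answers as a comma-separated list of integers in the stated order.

[2] T[2,1]:1*1+0=1 · T[2,2]:2*0+1=1
[3] T[3,1]:1*1+0=1 · T[3,2]:2*1+1=3 · T[3,3]:3*0+1=1
[4] T[4,1]:1*1+0=1 · T[4,2]:2*3+1=7 · T[4,3]:3*1+3=6 · T[4,4]:4*0+1=1
[5] T[5,2]:2*7+1=15 · T[5,3]:3*6+7=25 · T[5,4]:4*1+6=10 · T[5,5]:5*0+1=1
Read S(5,2) = 15, S(5,3) = 25, S(5,4) = 10, S(5,5) = 1.

15, 25, 10, 1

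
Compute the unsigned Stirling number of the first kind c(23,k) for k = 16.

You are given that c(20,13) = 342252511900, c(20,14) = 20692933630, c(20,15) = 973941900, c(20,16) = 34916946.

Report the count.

3256091103430

i=21: T(21,14)=342252511900+20·20692933630=756111184500 | T(21,15)=20692933630+20·973941900=40171771630 | T(21,16)=973941900+20·34916946=1672280820
i=22: T(22,15)=756111184500+21·40171771630=1599718388730 | T(22,16)=40171771630+21·1672280820=75289668850
i=23: T(23,16)=1599718388730+22·75289668850=3256091103430
Read c(23,16) = 3256091103430.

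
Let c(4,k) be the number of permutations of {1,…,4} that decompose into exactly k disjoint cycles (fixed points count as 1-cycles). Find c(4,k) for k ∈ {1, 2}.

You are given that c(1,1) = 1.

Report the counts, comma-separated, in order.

6, 11

[2] T[2,1]:1*1+0=1 · T[2,2]:1*0+1=1
[3] T[3,1]:2*1+0=2 · T[3,2]:2*1+1=3
[4] T[4,1]:3*2+0=6 · T[4,2]:3*3+2=11
Read c(4,1) = 6, c(4,2) = 11.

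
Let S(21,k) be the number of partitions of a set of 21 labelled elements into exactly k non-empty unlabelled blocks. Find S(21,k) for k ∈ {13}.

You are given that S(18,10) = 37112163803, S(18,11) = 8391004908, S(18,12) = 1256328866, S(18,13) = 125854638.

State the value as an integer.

row 19: T[19][11]=11·8391004908+37112163803=129413217791  T[19][12]=12·1256328866+8391004908=23466951300  T[19][13]=13·125854638+1256328866=2892439160
row 20: T[20][12]=12·23466951300+129413217791=411016633391  T[20][13]=13·2892439160+23466951300=61068660380
row 21: T[21][13]=13·61068660380+411016633391=1204909218331
Read S(21,13) = 1204909218331.

1204909218331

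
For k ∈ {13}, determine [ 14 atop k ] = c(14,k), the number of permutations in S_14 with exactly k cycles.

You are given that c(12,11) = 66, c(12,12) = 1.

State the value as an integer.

91

row 13: T[13][12]=12·1+66=78  T[13][13]=12·0+1=1
row 14: T[14][13]=13·1+78=91
Read c(14,13) = 91.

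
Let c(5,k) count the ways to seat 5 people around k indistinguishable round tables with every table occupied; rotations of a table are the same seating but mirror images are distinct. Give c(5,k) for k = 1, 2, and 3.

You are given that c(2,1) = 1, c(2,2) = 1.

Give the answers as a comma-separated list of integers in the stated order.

row 3: T[3][1]=2·1+0=2  T[3][2]=2·1+1=3  T[3][3]=2·0+1=1
row 4: T[4][1]=3·2+0=6  T[4][2]=3·3+2=11  T[4][3]=3·1+3=6
row 5: T[5][1]=4·6+0=24  T[5][2]=4·11+6=50  T[5][3]=4·6+11=35
Read c(5,1) = 24, c(5,2) = 50, c(5,3) = 35.

24, 50, 35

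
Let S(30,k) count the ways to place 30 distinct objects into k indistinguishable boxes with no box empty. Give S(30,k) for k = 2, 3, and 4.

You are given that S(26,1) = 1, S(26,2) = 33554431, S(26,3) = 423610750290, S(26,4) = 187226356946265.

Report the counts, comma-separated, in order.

[27] T[27,1]:1*1+0=1 · T[27,2]:2*33554431+1=67108863 · T[27,3]:3*423610750290+33554431=1270865805301 · T[27,4]:4*187226356946265+423610750290=749329038535350
[28] T[28,1]:1*1+0=1 · T[28,2]:2*67108863+1=134217727 · T[28,3]:3*1270865805301+67108863=3812664524766 · T[28,4]:4*749329038535350+1270865805301=2998587019946701
[29] T[29,1]:1*1+0=1 · T[29,2]:2*134217727+1=268435455 · T[29,3]:3*3812664524766+134217727=11438127792025 · T[29,4]:4*2998587019946701+3812664524766=11998160744311570
[30] T[30,2]:2*268435455+1=536870911 · T[30,3]:3*11438127792025+268435455=34314651811530 · T[30,4]:4*11998160744311570+11438127792025=48004081105038305
Read S(30,2) = 536870911, S(30,3) = 34314651811530, S(30,4) = 48004081105038305.

536870911, 34314651811530, 48004081105038305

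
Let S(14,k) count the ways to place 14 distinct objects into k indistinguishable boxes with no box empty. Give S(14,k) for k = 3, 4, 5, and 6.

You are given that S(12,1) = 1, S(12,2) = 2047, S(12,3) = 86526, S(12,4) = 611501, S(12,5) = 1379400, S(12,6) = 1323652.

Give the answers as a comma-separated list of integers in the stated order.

r13: T_13,2=2×2047+1=4095; T_13,3=3×86526+2047=261625; T_13,4=4×611501+86526=2532530; T_13,5=5×1379400+611501=7508501; T_13,6=6×1323652+1379400=9321312
r14: T_14,3=3×261625+4095=788970; T_14,4=4×2532530+261625=10391745; T_14,5=5×7508501+2532530=40075035; T_14,6=6×9321312+7508501=63436373
Read S(14,3) = 788970, S(14,4) = 10391745, S(14,5) = 40075035, S(14,6) = 63436373.

788970, 10391745, 40075035, 63436373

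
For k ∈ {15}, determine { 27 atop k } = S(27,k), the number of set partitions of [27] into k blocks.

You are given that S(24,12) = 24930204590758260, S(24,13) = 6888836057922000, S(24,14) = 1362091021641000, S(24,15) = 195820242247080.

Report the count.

1834634071262848260

@25  (25,13):6888836057922000·13+24930204590758260→114485073343744260, (25,14):1362091021641000·14+6888836057922000→25958110360896000, (25,15):195820242247080·15+1362091021641000→4299394655347200
@26  (26,14):25958110360896000·14+114485073343744260→477898618396288260, (26,15):4299394655347200·15+25958110360896000→90449030191104000
@27  (27,15):90449030191104000·15+477898618396288260→1834634071262848260
Read S(27,15) = 1834634071262848260.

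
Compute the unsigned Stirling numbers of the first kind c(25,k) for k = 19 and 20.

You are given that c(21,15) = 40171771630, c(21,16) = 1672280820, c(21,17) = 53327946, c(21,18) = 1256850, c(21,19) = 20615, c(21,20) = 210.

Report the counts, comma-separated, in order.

414908513800, 11276842500

[22] T[22,16]:21*1672280820+40171771630=75289668850 · T[22,17]:21*53327946+1672280820=2792167686 · T[22,18]:21*1256850+53327946=79721796 · T[22,19]:21*20615+1256850=1689765 · T[22,20]:21*210+20615=25025
[23] T[23,17]:22*2792167686+75289668850=136717357942 · T[23,18]:22*79721796+2792167686=4546047198 · T[23,19]:22*1689765+79721796=116896626 · T[23,20]:22*25025+1689765=2240315
[24] T[24,18]:23*4546047198+136717357942=241276443496 · T[24,19]:23*116896626+4546047198=7234669596 · T[24,20]:23*2240315+116896626=168423871
[25] T[25,19]:24*7234669596+241276443496=414908513800 · T[25,20]:24*168423871+7234669596=11276842500
Read c(25,19) = 414908513800, c(25,20) = 11276842500.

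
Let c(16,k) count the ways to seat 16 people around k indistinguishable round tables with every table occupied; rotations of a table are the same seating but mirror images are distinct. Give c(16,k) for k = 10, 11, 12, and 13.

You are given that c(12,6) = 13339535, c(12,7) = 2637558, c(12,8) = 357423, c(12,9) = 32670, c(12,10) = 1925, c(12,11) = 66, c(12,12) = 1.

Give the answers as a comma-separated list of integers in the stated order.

928095740, 78558480, 4899622, 218400

[13] T[13,7]:12*2637558+13339535=44990231 · T[13,8]:12*357423+2637558=6926634 · T[13,9]:12*32670+357423=749463 · T[13,10]:12*1925+32670=55770 · T[13,11]:12*66+1925=2717 · T[13,12]:12*1+66=78 · T[13,13]:12*0+1=1
[14] T[14,8]:13*6926634+44990231=135036473 · T[14,9]:13*749463+6926634=16669653 · T[14,10]:13*55770+749463=1474473 · T[14,11]:13*2717+55770=91091 · T[14,12]:13*78+2717=3731 · T[14,13]:13*1+78=91
[15] T[15,9]:14*16669653+135036473=368411615 · T[15,10]:14*1474473+16669653=37312275 · T[15,11]:14*91091+1474473=2749747 · T[15,12]:14*3731+91091=143325 · T[15,13]:14*91+3731=5005
[16] T[16,10]:15*37312275+368411615=928095740 · T[16,11]:15*2749747+37312275=78558480 · T[16,12]:15*143325+2749747=4899622 · T[16,13]:15*5005+143325=218400
Read c(16,10) = 928095740, c(16,11) = 78558480, c(16,12) = 4899622, c(16,13) = 218400.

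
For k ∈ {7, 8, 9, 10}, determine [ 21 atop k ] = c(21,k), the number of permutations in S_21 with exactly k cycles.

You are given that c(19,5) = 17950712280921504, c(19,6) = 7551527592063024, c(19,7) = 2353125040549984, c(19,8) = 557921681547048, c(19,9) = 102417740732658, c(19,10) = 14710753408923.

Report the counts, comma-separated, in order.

r20: T_20,6=19×7551527592063024+17950712280921504=161429736530118960; T_20,7=19×2353125040549984+7551527592063024=52260903362512720; T_20,8=19×557921681547048+2353125040549984=12953636989943896; T_20,9=19×102417740732658+557921681547048=2503858755467550; T_20,10=19×14710753408923+102417740732658=381922055502195
r21: T_21,7=20×52260903362512720+161429736530118960=1206647803780373360; T_21,8=20×12953636989943896+52260903362512720=311333643161390640; T_21,9=20×2503858755467550+12953636989943896=63030812099294896; T_21,10=20×381922055502195+2503858755467550=10142299865511450
Read c(21,7) = 1206647803780373360, c(21,8) = 311333643161390640, c(21,9) = 63030812099294896, c(21,10) = 10142299865511450.

1206647803780373360, 311333643161390640, 63030812099294896, 10142299865511450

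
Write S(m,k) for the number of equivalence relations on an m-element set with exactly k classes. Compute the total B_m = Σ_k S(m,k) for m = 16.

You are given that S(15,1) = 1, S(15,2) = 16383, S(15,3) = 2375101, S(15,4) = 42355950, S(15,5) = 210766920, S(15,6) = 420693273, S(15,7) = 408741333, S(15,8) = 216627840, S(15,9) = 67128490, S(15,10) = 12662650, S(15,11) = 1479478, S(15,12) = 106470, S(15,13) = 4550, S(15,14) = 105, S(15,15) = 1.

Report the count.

10480142147

[16] T[16,1]:1*1+0=1 · T[16,2]:2*16383+1=32767 · T[16,3]:3*2375101+16383=7141686 · T[16,4]:4*42355950+2375101=171798901 · T[16,5]:5*210766920+42355950=1096190550 · T[16,6]:6*420693273+210766920=2734926558 · T[16,7]:7*408741333+420693273=3281882604 · T[16,8]:8*216627840+408741333=2141764053 · T[16,9]:9*67128490+216627840=820784250 · T[16,10]:10*12662650+67128490=193754990 · T[16,11]:11*1479478+12662650=28936908 · T[16,12]:12*106470+1479478=2757118 · T[16,13]:13*4550+106470=165620 · T[16,14]:14*105+4550=6020 · T[16,15]:15*1+105=120 · T[16,16]:16*0+1=1
B_16 = ΣS(16,k) = 1+32767+7141686+171798901+1096190550+2734926558+3281882604+2141764053+820784250+193754990+28936908+2757118+165620+6020+120+1 = 10480142147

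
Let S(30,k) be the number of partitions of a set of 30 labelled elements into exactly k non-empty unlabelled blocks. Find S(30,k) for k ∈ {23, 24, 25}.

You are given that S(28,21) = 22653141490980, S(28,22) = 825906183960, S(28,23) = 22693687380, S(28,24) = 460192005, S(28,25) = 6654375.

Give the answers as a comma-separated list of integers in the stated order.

[29] T[29,22]:22*825906183960+22653141490980=40823077538100 · T[29,23]:23*22693687380+825906183960=1347860993700 · T[29,24]:24*460192005+22693687380=33738295500 · T[29,25]:25*6654375+460192005=626551380
[30] T[30,23]:23*1347860993700+40823077538100=71823880393200 · T[30,24]:24*33738295500+1347860993700=2157580085700 · T[30,25]:25*626551380+33738295500=49402080000
Read S(30,23) = 71823880393200, S(30,24) = 2157580085700, S(30,25) = 49402080000.

71823880393200, 2157580085700, 49402080000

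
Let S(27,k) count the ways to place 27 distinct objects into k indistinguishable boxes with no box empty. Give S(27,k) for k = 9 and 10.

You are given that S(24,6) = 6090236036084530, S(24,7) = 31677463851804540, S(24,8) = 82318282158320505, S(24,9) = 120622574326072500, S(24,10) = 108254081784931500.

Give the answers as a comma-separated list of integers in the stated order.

106563273280541795575, 143197070509423605675

[25] T[25,7]:7*31677463851804540+6090236036084530=227832482998716310 · T[25,8]:8*82318282158320505+31677463851804540=690223721118368580 · T[25,9]:9*120622574326072500+82318282158320505=1167921451092973005 · T[25,10]:10*108254081784931500+120622574326072500=1203163392175387500
[26] T[26,8]:8*690223721118368580+227832482998716310=5749622251945664950 · T[26,9]:9*1167921451092973005+690223721118368580=11201516780955125625 · T[26,10]:10*1203163392175387500+1167921451092973005=13199555372846848005
[27] T[27,9]:9*11201516780955125625+5749622251945664950=106563273280541795575 · T[27,10]:10*13199555372846848005+11201516780955125625=143197070509423605675
Read S(27,9) = 106563273280541795575, S(27,10) = 143197070509423605675.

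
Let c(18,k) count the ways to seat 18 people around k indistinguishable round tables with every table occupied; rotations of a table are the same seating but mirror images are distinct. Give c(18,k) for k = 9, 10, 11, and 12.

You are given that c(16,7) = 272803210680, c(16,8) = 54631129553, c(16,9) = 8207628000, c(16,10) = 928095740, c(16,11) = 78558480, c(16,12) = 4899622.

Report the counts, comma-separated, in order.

row 17: T[17][8]=16·54631129553+272803210680=1146901283528  T[17][9]=16·8207628000+54631129553=185953177553  T[17][10]=16·928095740+8207628000=23057159840  T[17][11]=16·78558480+928095740=2185031420  T[17][12]=16·4899622+78558480=156952432
row 18: T[18][9]=17·185953177553+1146901283528=4308105301929  T[18][10]=17·23057159840+185953177553=577924894833  T[18][11]=17·2185031420+23057159840=60202693980  T[18][12]=17·156952432+2185031420=4853222764
Read c(18,9) = 4308105301929, c(18,10) = 577924894833, c(18,11) = 60202693980, c(18,12) = 4853222764.

4308105301929, 577924894833, 60202693980, 4853222764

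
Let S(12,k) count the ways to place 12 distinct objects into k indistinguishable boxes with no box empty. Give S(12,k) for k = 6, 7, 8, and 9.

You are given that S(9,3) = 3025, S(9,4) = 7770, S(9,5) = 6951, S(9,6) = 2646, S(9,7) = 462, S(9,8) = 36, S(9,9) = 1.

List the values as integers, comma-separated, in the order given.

row 10: T[10][4]=4·7770+3025=34105  T[10][5]=5·6951+7770=42525  T[10][6]=6·2646+6951=22827  T[10][7]=7·462+2646=5880  T[10][8]=8·36+462=750  T[10][9]=9·1+36=45
row 11: T[11][5]=5·42525+34105=246730  T[11][6]=6·22827+42525=179487  T[11][7]=7·5880+22827=63987  T[11][8]=8·750+5880=11880  T[11][9]=9·45+750=1155
row 12: T[12][6]=6·179487+246730=1323652  T[12][7]=7·63987+179487=627396  T[12][8]=8·11880+63987=159027  T[12][9]=9·1155+11880=22275
Read S(12,6) = 1323652, S(12,7) = 627396, S(12,8) = 159027, S(12,9) = 22275.

1323652, 627396, 159027, 22275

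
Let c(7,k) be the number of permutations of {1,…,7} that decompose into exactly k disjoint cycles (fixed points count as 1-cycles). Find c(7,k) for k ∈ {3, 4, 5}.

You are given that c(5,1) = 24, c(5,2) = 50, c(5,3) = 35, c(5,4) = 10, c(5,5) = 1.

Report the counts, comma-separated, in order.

1624, 735, 175

r6: T_6,2=5×50+24=274; T_6,3=5×35+50=225; T_6,4=5×10+35=85; T_6,5=5×1+10=15
r7: T_7,3=6×225+274=1624; T_7,4=6×85+225=735; T_7,5=6×15+85=175
Read c(7,3) = 1624, c(7,4) = 735, c(7,5) = 175.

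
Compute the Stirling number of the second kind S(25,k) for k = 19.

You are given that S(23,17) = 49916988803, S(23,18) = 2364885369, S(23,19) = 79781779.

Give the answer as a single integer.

166218969675

@24  (24,18):2364885369·18+49916988803→92484925445, (24,19):79781779·19+2364885369→3880739170
@25  (25,19):3880739170·19+92484925445→166218969675
Read S(25,19) = 166218969675.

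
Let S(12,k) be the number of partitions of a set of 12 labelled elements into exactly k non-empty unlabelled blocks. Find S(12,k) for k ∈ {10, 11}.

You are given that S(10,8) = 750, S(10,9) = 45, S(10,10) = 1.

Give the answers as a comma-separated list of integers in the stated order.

i=11: T(11,9)=750+9·45=1155 | T(11,10)=45+10·1=55 | T(11,11)=1+11·0=1
i=12: T(12,10)=1155+10·55=1705 | T(12,11)=55+11·1=66
Read S(12,10) = 1705, S(12,11) = 66.

1705, 66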